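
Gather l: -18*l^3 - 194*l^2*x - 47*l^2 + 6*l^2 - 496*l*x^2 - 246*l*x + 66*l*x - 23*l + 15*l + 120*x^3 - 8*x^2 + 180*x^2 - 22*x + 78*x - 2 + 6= -18*l^3 + l^2*(-194*x - 41) + l*(-496*x^2 - 180*x - 8) + 120*x^3 + 172*x^2 + 56*x + 4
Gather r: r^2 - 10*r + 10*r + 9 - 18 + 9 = r^2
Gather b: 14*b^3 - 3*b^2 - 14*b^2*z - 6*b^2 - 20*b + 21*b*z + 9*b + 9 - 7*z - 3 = 14*b^3 + b^2*(-14*z - 9) + b*(21*z - 11) - 7*z + 6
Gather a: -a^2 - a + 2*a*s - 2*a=-a^2 + a*(2*s - 3)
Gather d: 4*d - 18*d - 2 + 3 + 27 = 28 - 14*d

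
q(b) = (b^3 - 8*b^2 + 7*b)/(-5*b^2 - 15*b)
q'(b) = (10*b + 15)*(b^3 - 8*b^2 + 7*b)/(-5*b^2 - 15*b)^2 + (3*b^2 - 16*b + 7)/(-5*b^2 - 15*b)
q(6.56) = 0.05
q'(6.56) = -0.11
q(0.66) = -0.12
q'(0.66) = 0.40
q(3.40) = 0.27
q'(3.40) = -0.00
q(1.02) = 0.01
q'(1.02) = 0.30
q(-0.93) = -1.48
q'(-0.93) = 1.67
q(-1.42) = -2.58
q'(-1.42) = 3.00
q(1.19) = 0.05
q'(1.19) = 0.26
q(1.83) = 0.18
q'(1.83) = 0.14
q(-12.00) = 5.49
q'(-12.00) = -0.10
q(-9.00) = 5.33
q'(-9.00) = 0.02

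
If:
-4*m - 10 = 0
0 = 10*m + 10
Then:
No Solution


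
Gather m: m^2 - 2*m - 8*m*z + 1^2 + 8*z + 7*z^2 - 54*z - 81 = m^2 + m*(-8*z - 2) + 7*z^2 - 46*z - 80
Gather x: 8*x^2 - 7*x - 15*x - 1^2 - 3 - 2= 8*x^2 - 22*x - 6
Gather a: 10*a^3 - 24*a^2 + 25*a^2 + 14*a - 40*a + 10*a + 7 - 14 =10*a^3 + a^2 - 16*a - 7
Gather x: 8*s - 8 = 8*s - 8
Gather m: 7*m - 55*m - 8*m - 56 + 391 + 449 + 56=840 - 56*m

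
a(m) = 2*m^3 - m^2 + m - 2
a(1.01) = 0.05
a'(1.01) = 5.10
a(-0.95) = -5.57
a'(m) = 6*m^2 - 2*m + 1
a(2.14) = 15.16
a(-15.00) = -6992.00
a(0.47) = -1.54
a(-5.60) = -390.19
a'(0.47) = 1.39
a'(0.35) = 1.04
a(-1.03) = -6.28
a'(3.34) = 61.25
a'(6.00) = 205.00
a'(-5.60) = 200.36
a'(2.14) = 24.20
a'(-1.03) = 9.43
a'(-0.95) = 8.32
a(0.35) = -1.69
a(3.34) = 64.70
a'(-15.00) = 1381.00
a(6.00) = 400.00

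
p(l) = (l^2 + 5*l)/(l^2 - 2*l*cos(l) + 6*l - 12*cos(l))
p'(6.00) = 0.09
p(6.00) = 1.35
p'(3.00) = 0.05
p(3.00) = 0.54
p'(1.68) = -0.74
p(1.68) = 0.77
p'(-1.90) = -1.33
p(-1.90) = 1.15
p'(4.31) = 0.31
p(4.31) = 0.76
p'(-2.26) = -1.50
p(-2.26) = 1.68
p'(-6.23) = 14.21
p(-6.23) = 4.05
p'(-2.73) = -0.02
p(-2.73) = 2.11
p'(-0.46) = -0.35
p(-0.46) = 0.17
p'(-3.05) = 1.18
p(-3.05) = 1.90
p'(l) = (2*l + 5)/(l^2 - 2*l*cos(l) + 6*l - 12*cos(l)) + (l^2 + 5*l)*(-2*l*sin(l) - 2*l - 12*sin(l) + 2*cos(l) - 6)/(l^2 - 2*l*cos(l) + 6*l - 12*cos(l))^2 = (-2*l*(l + 5)*(l*sin(l) + l + 6*sin(l) - cos(l) + 3) + (2*l + 5)*(l^2 - 2*l*cos(l) + 6*l - 12*cos(l)))/((l + 6)^2*(l - 2*cos(l))^2)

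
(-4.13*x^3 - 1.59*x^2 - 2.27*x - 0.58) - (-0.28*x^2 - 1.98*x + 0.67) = -4.13*x^3 - 1.31*x^2 - 0.29*x - 1.25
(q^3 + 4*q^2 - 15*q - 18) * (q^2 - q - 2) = q^5 + 3*q^4 - 21*q^3 - 11*q^2 + 48*q + 36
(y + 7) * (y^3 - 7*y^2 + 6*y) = y^4 - 43*y^2 + 42*y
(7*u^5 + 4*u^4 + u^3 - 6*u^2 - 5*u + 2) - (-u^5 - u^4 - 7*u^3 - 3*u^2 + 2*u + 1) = 8*u^5 + 5*u^4 + 8*u^3 - 3*u^2 - 7*u + 1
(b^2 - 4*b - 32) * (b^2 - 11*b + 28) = b^4 - 15*b^3 + 40*b^2 + 240*b - 896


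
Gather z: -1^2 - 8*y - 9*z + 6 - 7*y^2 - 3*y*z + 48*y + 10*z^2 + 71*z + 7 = -7*y^2 + 40*y + 10*z^2 + z*(62 - 3*y) + 12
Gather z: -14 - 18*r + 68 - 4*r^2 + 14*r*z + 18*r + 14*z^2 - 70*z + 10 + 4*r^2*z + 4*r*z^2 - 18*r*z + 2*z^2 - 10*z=-4*r^2 + z^2*(4*r + 16) + z*(4*r^2 - 4*r - 80) + 64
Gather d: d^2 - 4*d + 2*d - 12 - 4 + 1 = d^2 - 2*d - 15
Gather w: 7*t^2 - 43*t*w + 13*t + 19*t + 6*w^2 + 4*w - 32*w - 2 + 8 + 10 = 7*t^2 + 32*t + 6*w^2 + w*(-43*t - 28) + 16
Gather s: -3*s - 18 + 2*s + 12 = -s - 6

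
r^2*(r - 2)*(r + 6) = r^4 + 4*r^3 - 12*r^2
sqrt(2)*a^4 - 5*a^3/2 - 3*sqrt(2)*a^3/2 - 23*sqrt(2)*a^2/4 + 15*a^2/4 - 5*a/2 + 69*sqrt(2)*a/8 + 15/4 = (a - 3/2)*(a - 5*sqrt(2)/2)*(a + sqrt(2))*(sqrt(2)*a + 1/2)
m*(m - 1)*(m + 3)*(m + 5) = m^4 + 7*m^3 + 7*m^2 - 15*m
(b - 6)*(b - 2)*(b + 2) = b^3 - 6*b^2 - 4*b + 24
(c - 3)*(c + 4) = c^2 + c - 12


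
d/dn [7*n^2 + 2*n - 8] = 14*n + 2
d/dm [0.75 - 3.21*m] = -3.21000000000000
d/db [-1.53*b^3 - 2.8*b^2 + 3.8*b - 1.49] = -4.59*b^2 - 5.6*b + 3.8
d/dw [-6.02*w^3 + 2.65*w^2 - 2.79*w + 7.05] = -18.06*w^2 + 5.3*w - 2.79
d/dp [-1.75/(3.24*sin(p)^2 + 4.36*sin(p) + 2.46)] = (11.34*sin(p) + 7.63)*cos(p)/(3.24*sin(p)^2 + 4.36*sin(p) + 2.46)^2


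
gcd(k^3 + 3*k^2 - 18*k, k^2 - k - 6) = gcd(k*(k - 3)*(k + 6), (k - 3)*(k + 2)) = k - 3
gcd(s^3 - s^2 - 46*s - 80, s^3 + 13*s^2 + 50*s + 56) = s + 2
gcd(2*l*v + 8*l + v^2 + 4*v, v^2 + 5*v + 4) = v + 4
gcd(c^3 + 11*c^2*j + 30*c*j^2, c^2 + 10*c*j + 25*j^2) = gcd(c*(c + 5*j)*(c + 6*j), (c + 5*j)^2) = c + 5*j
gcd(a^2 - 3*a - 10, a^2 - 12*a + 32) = 1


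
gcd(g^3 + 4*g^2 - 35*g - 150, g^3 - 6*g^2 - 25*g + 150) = g^2 - g - 30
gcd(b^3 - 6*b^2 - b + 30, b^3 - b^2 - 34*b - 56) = b + 2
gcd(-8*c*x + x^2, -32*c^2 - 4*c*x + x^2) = -8*c + x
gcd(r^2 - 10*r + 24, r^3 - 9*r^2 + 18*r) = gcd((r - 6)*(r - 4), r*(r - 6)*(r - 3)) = r - 6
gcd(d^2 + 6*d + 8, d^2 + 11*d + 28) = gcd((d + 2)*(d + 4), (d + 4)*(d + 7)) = d + 4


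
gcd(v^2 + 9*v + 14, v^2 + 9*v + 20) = 1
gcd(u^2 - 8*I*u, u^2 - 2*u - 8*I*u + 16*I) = u - 8*I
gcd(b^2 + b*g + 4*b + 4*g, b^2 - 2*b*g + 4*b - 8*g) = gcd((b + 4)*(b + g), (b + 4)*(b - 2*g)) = b + 4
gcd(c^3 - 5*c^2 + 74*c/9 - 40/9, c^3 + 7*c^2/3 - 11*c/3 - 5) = c - 5/3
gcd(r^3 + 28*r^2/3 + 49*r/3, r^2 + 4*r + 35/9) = r + 7/3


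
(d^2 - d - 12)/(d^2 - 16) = (d + 3)/(d + 4)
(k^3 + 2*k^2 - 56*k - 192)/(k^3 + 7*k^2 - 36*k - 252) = (k^2 - 4*k - 32)/(k^2 + k - 42)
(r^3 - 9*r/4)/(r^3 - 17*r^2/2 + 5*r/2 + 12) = r*(2*r + 3)/(2*(r^2 - 7*r - 8))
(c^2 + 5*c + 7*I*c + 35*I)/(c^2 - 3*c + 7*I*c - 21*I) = (c + 5)/(c - 3)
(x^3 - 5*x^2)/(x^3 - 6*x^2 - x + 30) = x^2/(x^2 - x - 6)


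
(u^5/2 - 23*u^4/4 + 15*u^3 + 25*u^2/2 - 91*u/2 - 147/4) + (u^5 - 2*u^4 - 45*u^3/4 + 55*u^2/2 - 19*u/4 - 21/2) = 3*u^5/2 - 31*u^4/4 + 15*u^3/4 + 40*u^2 - 201*u/4 - 189/4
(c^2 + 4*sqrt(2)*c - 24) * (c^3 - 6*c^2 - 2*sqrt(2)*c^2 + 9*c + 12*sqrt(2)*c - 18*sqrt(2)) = c^5 - 6*c^4 + 2*sqrt(2)*c^4 - 31*c^3 - 12*sqrt(2)*c^3 + 66*sqrt(2)*c^2 + 240*c^2 - 288*sqrt(2)*c - 360*c + 432*sqrt(2)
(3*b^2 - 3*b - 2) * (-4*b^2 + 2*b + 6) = -12*b^4 + 18*b^3 + 20*b^2 - 22*b - 12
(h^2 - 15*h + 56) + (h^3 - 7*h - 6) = h^3 + h^2 - 22*h + 50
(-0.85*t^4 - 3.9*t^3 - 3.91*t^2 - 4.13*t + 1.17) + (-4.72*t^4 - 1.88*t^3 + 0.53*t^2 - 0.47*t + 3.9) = -5.57*t^4 - 5.78*t^3 - 3.38*t^2 - 4.6*t + 5.07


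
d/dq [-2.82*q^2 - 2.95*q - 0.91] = -5.64*q - 2.95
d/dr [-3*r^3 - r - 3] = -9*r^2 - 1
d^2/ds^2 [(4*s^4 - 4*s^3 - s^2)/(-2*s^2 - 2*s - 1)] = 2*(-16*s^6 - 48*s^5 - 72*s^4 - 60*s^3 - 6*s^2 + 12*s + 1)/(8*s^6 + 24*s^5 + 36*s^4 + 32*s^3 + 18*s^2 + 6*s + 1)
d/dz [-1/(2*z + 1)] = 2/(2*z + 1)^2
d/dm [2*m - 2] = 2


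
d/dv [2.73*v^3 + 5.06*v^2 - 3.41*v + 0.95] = 8.19*v^2 + 10.12*v - 3.41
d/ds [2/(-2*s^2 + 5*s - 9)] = 2*(4*s - 5)/(2*s^2 - 5*s + 9)^2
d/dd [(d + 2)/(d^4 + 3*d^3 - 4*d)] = (-3*d^2 - 2*d + 2)/(d^2*(d^4 + 2*d^3 - 3*d^2 - 4*d + 4))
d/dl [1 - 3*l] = -3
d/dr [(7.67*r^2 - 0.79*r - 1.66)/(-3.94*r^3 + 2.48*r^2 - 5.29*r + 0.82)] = (30.2198*r^4 - 6.2252*r^3 - 58.2363*r^2 + 20.8124*r - 9.4292)/(15.5236*r^6 - 19.5424*r^5 + 47.8356*r^4 - 32.7*r^3 + 32.0513*r^2 - 8.6756*r + 0.6724)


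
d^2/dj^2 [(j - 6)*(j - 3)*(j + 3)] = 6*j - 12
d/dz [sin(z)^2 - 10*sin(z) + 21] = 2*(sin(z) - 5)*cos(z)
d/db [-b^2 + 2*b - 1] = 2 - 2*b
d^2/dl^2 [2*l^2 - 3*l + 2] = 4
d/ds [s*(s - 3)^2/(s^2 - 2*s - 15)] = (s - 3)*(-2*s*(s - 3)*(s - 1) + 3*(1 - s)*(-s^2 + 2*s + 15))/(-s^2 + 2*s + 15)^2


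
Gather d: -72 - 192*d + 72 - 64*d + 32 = 32 - 256*d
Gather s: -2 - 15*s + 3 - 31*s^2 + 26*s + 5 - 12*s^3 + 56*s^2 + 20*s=-12*s^3 + 25*s^2 + 31*s + 6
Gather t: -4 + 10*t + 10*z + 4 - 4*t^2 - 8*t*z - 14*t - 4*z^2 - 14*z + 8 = -4*t^2 + t*(-8*z - 4) - 4*z^2 - 4*z + 8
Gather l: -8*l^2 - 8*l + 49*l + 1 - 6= -8*l^2 + 41*l - 5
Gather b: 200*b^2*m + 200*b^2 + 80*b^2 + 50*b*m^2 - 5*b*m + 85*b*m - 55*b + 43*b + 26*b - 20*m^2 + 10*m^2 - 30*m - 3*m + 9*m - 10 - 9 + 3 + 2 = b^2*(200*m + 280) + b*(50*m^2 + 80*m + 14) - 10*m^2 - 24*m - 14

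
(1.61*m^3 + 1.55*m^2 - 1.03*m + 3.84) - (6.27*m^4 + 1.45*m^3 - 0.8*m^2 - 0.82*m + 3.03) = -6.27*m^4 + 0.16*m^3 + 2.35*m^2 - 0.21*m + 0.81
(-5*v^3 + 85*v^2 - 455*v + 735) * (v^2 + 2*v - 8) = -5*v^5 + 75*v^4 - 245*v^3 - 855*v^2 + 5110*v - 5880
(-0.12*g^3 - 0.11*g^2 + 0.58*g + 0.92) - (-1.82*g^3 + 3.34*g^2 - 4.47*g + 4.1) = 1.7*g^3 - 3.45*g^2 + 5.05*g - 3.18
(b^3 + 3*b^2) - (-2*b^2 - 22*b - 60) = b^3 + 5*b^2 + 22*b + 60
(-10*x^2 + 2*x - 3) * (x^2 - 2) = -10*x^4 + 2*x^3 + 17*x^2 - 4*x + 6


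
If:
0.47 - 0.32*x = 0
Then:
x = 1.47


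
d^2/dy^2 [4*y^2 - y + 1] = 8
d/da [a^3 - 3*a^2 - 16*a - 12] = 3*a^2 - 6*a - 16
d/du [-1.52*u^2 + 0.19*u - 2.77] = 0.19 - 3.04*u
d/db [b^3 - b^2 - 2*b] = 3*b^2 - 2*b - 2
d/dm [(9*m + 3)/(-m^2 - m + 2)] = 3*(3*m^2 + 2*m + 7)/(m^4 + 2*m^3 - 3*m^2 - 4*m + 4)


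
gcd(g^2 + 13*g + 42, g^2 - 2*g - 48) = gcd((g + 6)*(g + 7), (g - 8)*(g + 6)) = g + 6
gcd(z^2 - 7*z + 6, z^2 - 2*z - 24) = z - 6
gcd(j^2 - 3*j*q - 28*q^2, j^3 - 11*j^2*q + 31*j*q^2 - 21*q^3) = -j + 7*q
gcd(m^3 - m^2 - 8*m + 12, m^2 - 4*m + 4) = m^2 - 4*m + 4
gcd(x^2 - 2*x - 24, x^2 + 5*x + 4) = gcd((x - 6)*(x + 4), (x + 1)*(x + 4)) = x + 4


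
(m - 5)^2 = m^2 - 10*m + 25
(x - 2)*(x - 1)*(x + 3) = x^3 - 7*x + 6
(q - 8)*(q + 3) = q^2 - 5*q - 24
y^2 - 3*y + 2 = (y - 2)*(y - 1)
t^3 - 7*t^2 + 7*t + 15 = (t - 5)*(t - 3)*(t + 1)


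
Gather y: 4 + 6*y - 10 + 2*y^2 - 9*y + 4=2*y^2 - 3*y - 2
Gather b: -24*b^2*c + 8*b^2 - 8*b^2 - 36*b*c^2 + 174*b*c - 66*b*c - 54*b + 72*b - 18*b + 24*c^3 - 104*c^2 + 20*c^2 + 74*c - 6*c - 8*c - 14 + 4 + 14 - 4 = -24*b^2*c + b*(-36*c^2 + 108*c) + 24*c^3 - 84*c^2 + 60*c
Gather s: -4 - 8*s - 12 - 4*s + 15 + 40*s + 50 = 28*s + 49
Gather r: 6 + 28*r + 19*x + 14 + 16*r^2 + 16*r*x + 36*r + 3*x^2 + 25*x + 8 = 16*r^2 + r*(16*x + 64) + 3*x^2 + 44*x + 28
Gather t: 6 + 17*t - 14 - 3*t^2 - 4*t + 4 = -3*t^2 + 13*t - 4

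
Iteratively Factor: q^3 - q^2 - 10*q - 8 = (q + 2)*(q^2 - 3*q - 4) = (q - 4)*(q + 2)*(q + 1)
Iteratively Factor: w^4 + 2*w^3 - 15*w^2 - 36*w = (w + 3)*(w^3 - w^2 - 12*w) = w*(w + 3)*(w^2 - w - 12) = w*(w + 3)^2*(w - 4)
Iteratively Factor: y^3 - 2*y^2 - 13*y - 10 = (y + 2)*(y^2 - 4*y - 5) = (y - 5)*(y + 2)*(y + 1)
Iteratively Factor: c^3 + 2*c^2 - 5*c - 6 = (c - 2)*(c^2 + 4*c + 3) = (c - 2)*(c + 3)*(c + 1)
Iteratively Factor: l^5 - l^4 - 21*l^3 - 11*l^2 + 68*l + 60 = (l - 5)*(l^4 + 4*l^3 - l^2 - 16*l - 12) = (l - 5)*(l - 2)*(l^3 + 6*l^2 + 11*l + 6) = (l - 5)*(l - 2)*(l + 2)*(l^2 + 4*l + 3) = (l - 5)*(l - 2)*(l + 1)*(l + 2)*(l + 3)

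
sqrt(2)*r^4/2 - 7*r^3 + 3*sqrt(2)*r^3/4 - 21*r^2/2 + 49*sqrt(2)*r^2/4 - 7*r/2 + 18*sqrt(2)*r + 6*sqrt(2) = (r + 1/2)*(r - 4*sqrt(2))*(r - 3*sqrt(2))*(sqrt(2)*r/2 + sqrt(2)/2)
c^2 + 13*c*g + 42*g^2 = (c + 6*g)*(c + 7*g)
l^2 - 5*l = l*(l - 5)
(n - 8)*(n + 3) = n^2 - 5*n - 24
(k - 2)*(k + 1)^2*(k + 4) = k^4 + 4*k^3 - 3*k^2 - 14*k - 8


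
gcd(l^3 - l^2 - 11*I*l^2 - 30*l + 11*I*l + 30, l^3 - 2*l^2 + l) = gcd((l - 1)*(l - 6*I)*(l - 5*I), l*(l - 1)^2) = l - 1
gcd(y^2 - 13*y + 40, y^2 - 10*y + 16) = y - 8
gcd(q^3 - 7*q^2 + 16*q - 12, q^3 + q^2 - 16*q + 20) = q^2 - 4*q + 4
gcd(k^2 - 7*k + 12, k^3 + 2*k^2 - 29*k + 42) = k - 3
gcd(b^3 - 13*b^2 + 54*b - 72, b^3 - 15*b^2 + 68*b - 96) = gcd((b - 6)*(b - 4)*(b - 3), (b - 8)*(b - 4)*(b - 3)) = b^2 - 7*b + 12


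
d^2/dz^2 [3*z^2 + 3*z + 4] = 6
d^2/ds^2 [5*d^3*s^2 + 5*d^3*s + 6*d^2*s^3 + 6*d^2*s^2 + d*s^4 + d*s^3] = 2*d*(5*d^2 + 18*d*s + 6*d + 6*s^2 + 3*s)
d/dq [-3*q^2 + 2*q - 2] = 2 - 6*q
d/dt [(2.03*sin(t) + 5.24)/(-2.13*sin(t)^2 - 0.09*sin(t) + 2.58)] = (4.3239*sin(t)^2 + 22.3224*sin(t) + 5.709)*cos(t)/(4.5369*sin(t)^4 + 0.3834*sin(t)^3 - 10.9827*sin(t)^2 - 0.4644*sin(t) + 6.6564)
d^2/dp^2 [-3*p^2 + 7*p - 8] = -6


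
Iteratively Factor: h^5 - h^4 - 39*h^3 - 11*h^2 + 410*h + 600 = (h + 2)*(h^4 - 3*h^3 - 33*h^2 + 55*h + 300) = (h + 2)*(h + 4)*(h^3 - 7*h^2 - 5*h + 75) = (h - 5)*(h + 2)*(h + 4)*(h^2 - 2*h - 15) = (h - 5)^2*(h + 2)*(h + 4)*(h + 3)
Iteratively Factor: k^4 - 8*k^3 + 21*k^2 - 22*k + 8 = (k - 4)*(k^3 - 4*k^2 + 5*k - 2) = (k - 4)*(k - 1)*(k^2 - 3*k + 2) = (k - 4)*(k - 2)*(k - 1)*(k - 1)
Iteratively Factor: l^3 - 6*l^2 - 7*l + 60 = (l - 5)*(l^2 - l - 12) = (l - 5)*(l - 4)*(l + 3)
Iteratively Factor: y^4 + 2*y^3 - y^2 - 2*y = (y)*(y^3 + 2*y^2 - y - 2) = y*(y - 1)*(y^2 + 3*y + 2) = y*(y - 1)*(y + 1)*(y + 2)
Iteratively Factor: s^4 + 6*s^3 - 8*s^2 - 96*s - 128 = (s + 4)*(s^3 + 2*s^2 - 16*s - 32) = (s + 2)*(s + 4)*(s^2 - 16) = (s - 4)*(s + 2)*(s + 4)*(s + 4)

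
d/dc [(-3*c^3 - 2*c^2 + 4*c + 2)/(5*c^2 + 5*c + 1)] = 3*(-5*c^4 - 10*c^3 - 13*c^2 - 8*c - 2)/(25*c^4 + 50*c^3 + 35*c^2 + 10*c + 1)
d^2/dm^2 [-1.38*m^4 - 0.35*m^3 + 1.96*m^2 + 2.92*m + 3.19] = -16.56*m^2 - 2.1*m + 3.92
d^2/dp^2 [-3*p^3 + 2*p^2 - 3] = 4 - 18*p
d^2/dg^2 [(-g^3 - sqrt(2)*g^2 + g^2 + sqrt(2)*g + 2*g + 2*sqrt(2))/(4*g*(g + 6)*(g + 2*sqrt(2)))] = (sqrt(2)*g^6 + 7*g^6 + 6*g^5 + 39*sqrt(2)*g^5 + 6*sqrt(2)*g^4 + 120*g^4 - 16*g^3 + 140*sqrt(2)*g^3 + 264*sqrt(2)*g^2 + 432*g^2 + 288*sqrt(2)*g + 864*g + 576*sqrt(2))/(2*g^3*(g^6 + 6*sqrt(2)*g^5 + 18*g^5 + 132*g^4 + 108*sqrt(2)*g^4 + 648*g^3 + 664*sqrt(2)*g^3 + 1584*sqrt(2)*g^2 + 2592*g^2 + 1728*sqrt(2)*g + 5184*g + 3456*sqrt(2)))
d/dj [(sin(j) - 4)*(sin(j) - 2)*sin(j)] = (3*sin(j)^2 - 12*sin(j) + 8)*cos(j)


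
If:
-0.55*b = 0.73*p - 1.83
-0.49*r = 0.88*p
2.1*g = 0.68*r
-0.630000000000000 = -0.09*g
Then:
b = 19.30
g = 7.00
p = -12.04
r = 21.62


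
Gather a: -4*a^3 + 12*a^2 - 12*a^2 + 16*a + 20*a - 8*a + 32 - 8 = -4*a^3 + 28*a + 24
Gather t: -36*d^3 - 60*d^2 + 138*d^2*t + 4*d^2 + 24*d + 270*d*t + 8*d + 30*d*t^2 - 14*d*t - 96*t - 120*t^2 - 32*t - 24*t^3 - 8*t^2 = -36*d^3 - 56*d^2 + 32*d - 24*t^3 + t^2*(30*d - 128) + t*(138*d^2 + 256*d - 128)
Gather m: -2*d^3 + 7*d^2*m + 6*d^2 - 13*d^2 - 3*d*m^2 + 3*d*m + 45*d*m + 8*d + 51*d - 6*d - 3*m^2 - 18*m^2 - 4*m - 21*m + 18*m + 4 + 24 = -2*d^3 - 7*d^2 + 53*d + m^2*(-3*d - 21) + m*(7*d^2 + 48*d - 7) + 28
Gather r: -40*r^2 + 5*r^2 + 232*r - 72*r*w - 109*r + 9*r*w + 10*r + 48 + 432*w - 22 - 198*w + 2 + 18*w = -35*r^2 + r*(133 - 63*w) + 252*w + 28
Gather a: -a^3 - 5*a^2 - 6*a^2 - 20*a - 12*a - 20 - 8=-a^3 - 11*a^2 - 32*a - 28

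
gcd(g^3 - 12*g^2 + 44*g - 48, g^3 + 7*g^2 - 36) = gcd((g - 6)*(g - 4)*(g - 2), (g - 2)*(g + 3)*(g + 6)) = g - 2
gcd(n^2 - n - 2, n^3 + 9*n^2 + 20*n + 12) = n + 1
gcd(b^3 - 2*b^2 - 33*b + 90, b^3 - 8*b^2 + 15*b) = b^2 - 8*b + 15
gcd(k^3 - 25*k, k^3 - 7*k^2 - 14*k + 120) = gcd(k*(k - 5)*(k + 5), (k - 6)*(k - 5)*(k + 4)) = k - 5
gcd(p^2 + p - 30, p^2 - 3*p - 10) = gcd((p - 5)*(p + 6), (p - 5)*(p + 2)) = p - 5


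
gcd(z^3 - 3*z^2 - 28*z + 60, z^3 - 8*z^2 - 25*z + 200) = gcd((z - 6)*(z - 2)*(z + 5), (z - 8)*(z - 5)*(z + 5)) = z + 5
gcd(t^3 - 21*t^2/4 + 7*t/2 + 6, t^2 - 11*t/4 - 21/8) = t + 3/4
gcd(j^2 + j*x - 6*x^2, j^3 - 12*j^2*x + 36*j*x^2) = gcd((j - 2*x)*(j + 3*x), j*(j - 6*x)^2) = 1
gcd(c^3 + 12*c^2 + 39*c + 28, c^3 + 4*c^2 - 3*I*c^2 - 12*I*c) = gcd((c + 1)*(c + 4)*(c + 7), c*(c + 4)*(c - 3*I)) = c + 4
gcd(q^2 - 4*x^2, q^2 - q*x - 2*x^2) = -q + 2*x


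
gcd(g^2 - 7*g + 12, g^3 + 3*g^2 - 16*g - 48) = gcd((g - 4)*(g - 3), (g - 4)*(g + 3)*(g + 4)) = g - 4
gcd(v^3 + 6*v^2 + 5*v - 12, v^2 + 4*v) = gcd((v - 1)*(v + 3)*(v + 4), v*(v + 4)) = v + 4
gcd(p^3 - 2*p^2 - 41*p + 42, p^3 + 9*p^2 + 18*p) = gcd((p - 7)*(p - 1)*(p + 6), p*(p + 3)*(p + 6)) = p + 6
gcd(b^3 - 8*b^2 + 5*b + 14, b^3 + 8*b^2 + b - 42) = b - 2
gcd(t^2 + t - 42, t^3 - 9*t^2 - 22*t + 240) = t - 6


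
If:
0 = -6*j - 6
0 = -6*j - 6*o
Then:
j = -1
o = 1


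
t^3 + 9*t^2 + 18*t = t*(t + 3)*(t + 6)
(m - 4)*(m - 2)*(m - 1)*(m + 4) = m^4 - 3*m^3 - 14*m^2 + 48*m - 32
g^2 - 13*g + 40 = (g - 8)*(g - 5)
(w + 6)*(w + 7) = w^2 + 13*w + 42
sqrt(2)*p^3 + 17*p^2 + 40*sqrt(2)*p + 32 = (p + 4*sqrt(2))^2*(sqrt(2)*p + 1)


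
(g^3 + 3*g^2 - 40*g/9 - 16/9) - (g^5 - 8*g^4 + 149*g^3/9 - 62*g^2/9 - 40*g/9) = -g^5 + 8*g^4 - 140*g^3/9 + 89*g^2/9 - 16/9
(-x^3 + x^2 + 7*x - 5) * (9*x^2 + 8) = -9*x^5 + 9*x^4 + 55*x^3 - 37*x^2 + 56*x - 40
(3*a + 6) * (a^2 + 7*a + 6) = 3*a^3 + 27*a^2 + 60*a + 36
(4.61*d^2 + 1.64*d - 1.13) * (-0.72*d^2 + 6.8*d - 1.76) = -3.3192*d^4 + 30.1672*d^3 + 3.852*d^2 - 10.5704*d + 1.9888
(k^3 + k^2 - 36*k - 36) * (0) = 0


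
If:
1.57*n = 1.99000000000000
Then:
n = 1.27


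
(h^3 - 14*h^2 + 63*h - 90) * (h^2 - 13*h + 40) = h^5 - 27*h^4 + 285*h^3 - 1469*h^2 + 3690*h - 3600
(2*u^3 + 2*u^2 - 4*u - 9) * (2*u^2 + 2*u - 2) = 4*u^5 + 8*u^4 - 8*u^3 - 30*u^2 - 10*u + 18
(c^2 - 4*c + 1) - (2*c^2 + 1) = -c^2 - 4*c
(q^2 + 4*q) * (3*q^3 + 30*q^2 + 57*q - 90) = 3*q^5 + 42*q^4 + 177*q^3 + 138*q^2 - 360*q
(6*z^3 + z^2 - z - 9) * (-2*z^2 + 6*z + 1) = -12*z^5 + 34*z^4 + 14*z^3 + 13*z^2 - 55*z - 9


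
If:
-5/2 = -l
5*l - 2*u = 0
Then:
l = 5/2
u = 25/4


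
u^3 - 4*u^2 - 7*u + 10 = (u - 5)*(u - 1)*(u + 2)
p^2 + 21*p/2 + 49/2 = (p + 7/2)*(p + 7)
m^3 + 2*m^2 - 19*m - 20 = (m - 4)*(m + 1)*(m + 5)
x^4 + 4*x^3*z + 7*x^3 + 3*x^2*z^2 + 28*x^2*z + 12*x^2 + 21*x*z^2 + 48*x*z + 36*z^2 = (x + 3)*(x + 4)*(x + z)*(x + 3*z)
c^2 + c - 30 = (c - 5)*(c + 6)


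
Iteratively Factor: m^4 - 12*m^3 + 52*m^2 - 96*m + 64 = (m - 2)*(m^3 - 10*m^2 + 32*m - 32) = (m - 4)*(m - 2)*(m^2 - 6*m + 8) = (m - 4)*(m - 2)^2*(m - 4)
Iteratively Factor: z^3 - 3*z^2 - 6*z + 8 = (z - 4)*(z^2 + z - 2) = (z - 4)*(z + 2)*(z - 1)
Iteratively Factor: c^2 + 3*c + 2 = (c + 1)*(c + 2)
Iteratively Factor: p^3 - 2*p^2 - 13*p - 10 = (p - 5)*(p^2 + 3*p + 2) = (p - 5)*(p + 2)*(p + 1)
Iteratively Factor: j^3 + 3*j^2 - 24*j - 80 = (j + 4)*(j^2 - j - 20) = (j - 5)*(j + 4)*(j + 4)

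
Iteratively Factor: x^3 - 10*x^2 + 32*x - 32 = (x - 4)*(x^2 - 6*x + 8) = (x - 4)^2*(x - 2)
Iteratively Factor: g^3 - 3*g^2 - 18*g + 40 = (g - 5)*(g^2 + 2*g - 8) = (g - 5)*(g + 4)*(g - 2)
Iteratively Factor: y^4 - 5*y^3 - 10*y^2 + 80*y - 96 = (y - 2)*(y^3 - 3*y^2 - 16*y + 48) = (y - 3)*(y - 2)*(y^2 - 16) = (y - 4)*(y - 3)*(y - 2)*(y + 4)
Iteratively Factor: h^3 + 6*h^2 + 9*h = (h + 3)*(h^2 + 3*h) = (h + 3)^2*(h)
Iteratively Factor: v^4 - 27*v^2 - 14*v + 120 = (v - 5)*(v^3 + 5*v^2 - 2*v - 24) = (v - 5)*(v + 3)*(v^2 + 2*v - 8) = (v - 5)*(v + 3)*(v + 4)*(v - 2)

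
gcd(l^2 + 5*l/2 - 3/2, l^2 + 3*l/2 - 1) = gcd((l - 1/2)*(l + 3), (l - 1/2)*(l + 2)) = l - 1/2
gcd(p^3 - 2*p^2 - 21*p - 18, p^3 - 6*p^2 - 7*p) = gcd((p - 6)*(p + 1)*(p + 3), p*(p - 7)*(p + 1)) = p + 1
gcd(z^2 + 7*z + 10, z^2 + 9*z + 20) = z + 5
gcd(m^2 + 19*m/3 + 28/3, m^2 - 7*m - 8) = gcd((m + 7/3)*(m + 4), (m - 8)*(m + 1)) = 1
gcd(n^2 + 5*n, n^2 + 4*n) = n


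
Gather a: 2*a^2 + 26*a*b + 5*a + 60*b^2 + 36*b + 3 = 2*a^2 + a*(26*b + 5) + 60*b^2 + 36*b + 3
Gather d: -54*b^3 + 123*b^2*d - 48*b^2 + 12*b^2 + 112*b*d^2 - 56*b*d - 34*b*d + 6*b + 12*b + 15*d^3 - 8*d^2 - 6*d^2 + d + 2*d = -54*b^3 - 36*b^2 + 18*b + 15*d^3 + d^2*(112*b - 14) + d*(123*b^2 - 90*b + 3)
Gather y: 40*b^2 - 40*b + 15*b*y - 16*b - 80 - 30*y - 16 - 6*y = 40*b^2 - 56*b + y*(15*b - 36) - 96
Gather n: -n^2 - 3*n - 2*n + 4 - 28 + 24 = -n^2 - 5*n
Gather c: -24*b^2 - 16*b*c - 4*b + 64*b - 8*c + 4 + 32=-24*b^2 + 60*b + c*(-16*b - 8) + 36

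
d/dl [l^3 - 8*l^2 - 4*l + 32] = 3*l^2 - 16*l - 4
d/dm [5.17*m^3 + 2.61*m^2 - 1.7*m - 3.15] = 15.51*m^2 + 5.22*m - 1.7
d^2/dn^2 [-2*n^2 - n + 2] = -4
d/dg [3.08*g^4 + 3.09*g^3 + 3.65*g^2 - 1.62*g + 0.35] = 12.32*g^3 + 9.27*g^2 + 7.3*g - 1.62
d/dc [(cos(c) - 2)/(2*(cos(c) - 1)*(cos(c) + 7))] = (cos(c)^2 - 4*cos(c) - 5)*sin(c)/(2*(cos(c) - 1)^2*(cos(c) + 7)^2)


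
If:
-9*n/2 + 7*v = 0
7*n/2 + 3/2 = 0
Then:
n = -3/7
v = -27/98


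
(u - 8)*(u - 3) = u^2 - 11*u + 24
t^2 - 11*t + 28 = (t - 7)*(t - 4)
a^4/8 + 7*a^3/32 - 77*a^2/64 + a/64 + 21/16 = (a/4 + 1)*(a/2 + 1/2)*(a - 7/4)*(a - 3/2)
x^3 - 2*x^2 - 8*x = x*(x - 4)*(x + 2)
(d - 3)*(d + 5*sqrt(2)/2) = d^2 - 3*d + 5*sqrt(2)*d/2 - 15*sqrt(2)/2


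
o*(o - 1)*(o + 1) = o^3 - o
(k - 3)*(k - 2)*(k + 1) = k^3 - 4*k^2 + k + 6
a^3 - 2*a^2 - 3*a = a*(a - 3)*(a + 1)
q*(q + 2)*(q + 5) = q^3 + 7*q^2 + 10*q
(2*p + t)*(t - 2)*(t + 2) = 2*p*t^2 - 8*p + t^3 - 4*t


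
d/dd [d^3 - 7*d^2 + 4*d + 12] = 3*d^2 - 14*d + 4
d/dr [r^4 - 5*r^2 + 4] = 4*r^3 - 10*r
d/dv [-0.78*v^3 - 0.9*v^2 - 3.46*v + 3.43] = -2.34*v^2 - 1.8*v - 3.46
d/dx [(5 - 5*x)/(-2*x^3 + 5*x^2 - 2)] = 5*(2*x^3 - 5*x^2 - 2*x*(x - 1)*(3*x - 5) + 2)/(2*x^3 - 5*x^2 + 2)^2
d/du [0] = 0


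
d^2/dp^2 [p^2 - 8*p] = 2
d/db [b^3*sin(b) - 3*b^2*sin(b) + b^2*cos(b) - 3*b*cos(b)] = b^3*cos(b) + 2*b^2*sin(b) - 3*b^2*cos(b) - 3*b*sin(b) + 2*b*cos(b) - 3*cos(b)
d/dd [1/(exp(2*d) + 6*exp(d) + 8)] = 2*(-exp(d) - 3)*exp(d)/(exp(2*d) + 6*exp(d) + 8)^2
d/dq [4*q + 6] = 4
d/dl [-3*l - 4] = -3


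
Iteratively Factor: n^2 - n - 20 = (n - 5)*(n + 4)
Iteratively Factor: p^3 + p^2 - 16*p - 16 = (p - 4)*(p^2 + 5*p + 4) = (p - 4)*(p + 4)*(p + 1)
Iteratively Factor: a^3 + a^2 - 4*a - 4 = (a + 1)*(a^2 - 4) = (a + 1)*(a + 2)*(a - 2)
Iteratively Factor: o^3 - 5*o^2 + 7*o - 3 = (o - 3)*(o^2 - 2*o + 1) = (o - 3)*(o - 1)*(o - 1)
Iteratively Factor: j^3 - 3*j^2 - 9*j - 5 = (j + 1)*(j^2 - 4*j - 5) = (j + 1)^2*(j - 5)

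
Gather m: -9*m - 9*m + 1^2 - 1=-18*m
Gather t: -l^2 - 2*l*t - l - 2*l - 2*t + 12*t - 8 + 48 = -l^2 - 3*l + t*(10 - 2*l) + 40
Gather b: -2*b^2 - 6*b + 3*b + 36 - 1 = -2*b^2 - 3*b + 35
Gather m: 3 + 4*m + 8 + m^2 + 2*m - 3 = m^2 + 6*m + 8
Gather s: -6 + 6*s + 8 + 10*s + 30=16*s + 32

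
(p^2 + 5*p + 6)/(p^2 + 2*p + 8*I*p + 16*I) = (p + 3)/(p + 8*I)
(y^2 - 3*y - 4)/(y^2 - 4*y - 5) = (y - 4)/(y - 5)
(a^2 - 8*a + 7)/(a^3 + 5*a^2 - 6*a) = (a - 7)/(a*(a + 6))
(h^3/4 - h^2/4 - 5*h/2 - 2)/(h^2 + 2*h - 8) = (h^3 - h^2 - 10*h - 8)/(4*(h^2 + 2*h - 8))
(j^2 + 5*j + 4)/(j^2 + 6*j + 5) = (j + 4)/(j + 5)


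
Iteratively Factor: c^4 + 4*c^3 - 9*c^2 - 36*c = (c + 3)*(c^3 + c^2 - 12*c) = (c + 3)*(c + 4)*(c^2 - 3*c) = (c - 3)*(c + 3)*(c + 4)*(c)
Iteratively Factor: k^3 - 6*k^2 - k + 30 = (k + 2)*(k^2 - 8*k + 15) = (k - 3)*(k + 2)*(k - 5)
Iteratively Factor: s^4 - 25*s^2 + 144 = (s - 3)*(s^3 + 3*s^2 - 16*s - 48) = (s - 4)*(s - 3)*(s^2 + 7*s + 12) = (s - 4)*(s - 3)*(s + 3)*(s + 4)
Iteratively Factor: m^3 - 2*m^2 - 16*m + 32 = (m + 4)*(m^2 - 6*m + 8) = (m - 2)*(m + 4)*(m - 4)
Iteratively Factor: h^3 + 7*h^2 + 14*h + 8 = (h + 1)*(h^2 + 6*h + 8) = (h + 1)*(h + 4)*(h + 2)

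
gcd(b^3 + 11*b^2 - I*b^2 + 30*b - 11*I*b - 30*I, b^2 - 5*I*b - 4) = b - I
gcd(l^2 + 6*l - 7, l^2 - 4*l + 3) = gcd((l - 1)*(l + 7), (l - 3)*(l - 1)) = l - 1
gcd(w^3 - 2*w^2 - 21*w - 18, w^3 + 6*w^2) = 1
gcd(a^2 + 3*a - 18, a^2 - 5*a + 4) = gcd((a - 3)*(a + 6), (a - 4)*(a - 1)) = 1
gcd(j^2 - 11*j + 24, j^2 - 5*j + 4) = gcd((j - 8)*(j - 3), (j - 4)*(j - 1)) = 1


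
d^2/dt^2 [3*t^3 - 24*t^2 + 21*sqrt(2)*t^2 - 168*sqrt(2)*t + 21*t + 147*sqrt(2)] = 18*t - 48 + 42*sqrt(2)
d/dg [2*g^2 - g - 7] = 4*g - 1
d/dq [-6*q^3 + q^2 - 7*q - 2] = -18*q^2 + 2*q - 7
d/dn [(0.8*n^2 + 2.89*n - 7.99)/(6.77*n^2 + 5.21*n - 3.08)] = (-15.3973*n^2 + 103.2566*n + 32.7267)/(45.8329*n^4 + 70.5434*n^3 - 14.5591*n^2 - 32.0936*n + 9.4864)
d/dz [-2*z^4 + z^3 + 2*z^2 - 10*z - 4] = -8*z^3 + 3*z^2 + 4*z - 10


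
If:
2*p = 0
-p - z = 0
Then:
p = 0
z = 0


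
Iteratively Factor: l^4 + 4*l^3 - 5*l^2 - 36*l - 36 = (l + 2)*(l^3 + 2*l^2 - 9*l - 18) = (l + 2)*(l + 3)*(l^2 - l - 6) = (l + 2)^2*(l + 3)*(l - 3)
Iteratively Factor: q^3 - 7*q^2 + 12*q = (q)*(q^2 - 7*q + 12) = q*(q - 4)*(q - 3)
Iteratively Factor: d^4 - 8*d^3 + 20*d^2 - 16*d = (d - 2)*(d^3 - 6*d^2 + 8*d) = (d - 4)*(d - 2)*(d^2 - 2*d) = d*(d - 4)*(d - 2)*(d - 2)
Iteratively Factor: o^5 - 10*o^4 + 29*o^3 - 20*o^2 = (o - 1)*(o^4 - 9*o^3 + 20*o^2) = o*(o - 1)*(o^3 - 9*o^2 + 20*o) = o*(o - 5)*(o - 1)*(o^2 - 4*o) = o^2*(o - 5)*(o - 1)*(o - 4)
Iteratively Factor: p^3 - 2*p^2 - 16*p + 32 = (p - 4)*(p^2 + 2*p - 8) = (p - 4)*(p - 2)*(p + 4)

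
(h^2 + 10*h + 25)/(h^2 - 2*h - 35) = (h + 5)/(h - 7)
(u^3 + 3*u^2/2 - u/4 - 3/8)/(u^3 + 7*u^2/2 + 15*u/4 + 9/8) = (2*u - 1)/(2*u + 3)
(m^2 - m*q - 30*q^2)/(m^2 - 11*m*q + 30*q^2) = (-m - 5*q)/(-m + 5*q)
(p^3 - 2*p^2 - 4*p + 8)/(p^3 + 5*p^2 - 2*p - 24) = (p^2 - 4)/(p^2 + 7*p + 12)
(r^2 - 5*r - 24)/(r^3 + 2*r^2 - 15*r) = (r^2 - 5*r - 24)/(r*(r^2 + 2*r - 15))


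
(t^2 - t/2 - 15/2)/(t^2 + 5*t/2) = (t - 3)/t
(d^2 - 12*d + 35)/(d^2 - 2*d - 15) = (d - 7)/(d + 3)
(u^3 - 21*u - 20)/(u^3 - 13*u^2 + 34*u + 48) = (u^2 - u - 20)/(u^2 - 14*u + 48)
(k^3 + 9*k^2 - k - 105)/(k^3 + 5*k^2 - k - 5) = (k^2 + 4*k - 21)/(k^2 - 1)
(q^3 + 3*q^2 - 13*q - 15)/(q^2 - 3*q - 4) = (q^2 + 2*q - 15)/(q - 4)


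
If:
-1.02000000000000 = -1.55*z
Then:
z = 0.66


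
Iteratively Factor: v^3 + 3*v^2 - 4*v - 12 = (v + 2)*(v^2 + v - 6) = (v + 2)*(v + 3)*(v - 2)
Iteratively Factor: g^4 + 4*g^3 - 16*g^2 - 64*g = (g + 4)*(g^3 - 16*g) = (g + 4)^2*(g^2 - 4*g) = g*(g + 4)^2*(g - 4)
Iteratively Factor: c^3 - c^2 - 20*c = (c)*(c^2 - c - 20) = c*(c + 4)*(c - 5)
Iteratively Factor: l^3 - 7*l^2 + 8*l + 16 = (l - 4)*(l^2 - 3*l - 4) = (l - 4)*(l + 1)*(l - 4)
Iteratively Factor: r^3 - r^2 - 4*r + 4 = (r - 1)*(r^2 - 4) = (r - 2)*(r - 1)*(r + 2)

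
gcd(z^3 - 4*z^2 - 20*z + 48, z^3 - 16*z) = z + 4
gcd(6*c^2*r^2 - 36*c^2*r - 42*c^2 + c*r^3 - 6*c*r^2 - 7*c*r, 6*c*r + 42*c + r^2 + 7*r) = 6*c + r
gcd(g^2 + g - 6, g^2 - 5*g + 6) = g - 2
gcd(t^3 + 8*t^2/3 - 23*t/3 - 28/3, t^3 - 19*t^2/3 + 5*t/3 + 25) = 1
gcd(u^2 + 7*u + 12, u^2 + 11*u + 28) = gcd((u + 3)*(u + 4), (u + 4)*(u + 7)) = u + 4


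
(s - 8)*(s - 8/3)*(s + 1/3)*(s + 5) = s^4 - 16*s^3/3 - 305*s^2/9 + 96*s + 320/9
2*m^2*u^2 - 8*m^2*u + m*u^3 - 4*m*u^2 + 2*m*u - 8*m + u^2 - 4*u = (2*m + u)*(u - 4)*(m*u + 1)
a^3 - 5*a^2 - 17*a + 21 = (a - 7)*(a - 1)*(a + 3)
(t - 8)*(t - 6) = t^2 - 14*t + 48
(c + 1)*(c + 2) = c^2 + 3*c + 2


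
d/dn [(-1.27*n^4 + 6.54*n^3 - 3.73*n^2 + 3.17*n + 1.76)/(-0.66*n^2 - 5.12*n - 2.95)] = (1.6764*n^5 + 15.1908*n^4 - 51.9836*n^3 - 36.6892*n^2 + 24.3302*n - 0.340299999999999)/(0.4356*n^4 + 6.7584*n^3 + 30.1084*n^2 + 30.208*n + 8.7025)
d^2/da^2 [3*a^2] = 6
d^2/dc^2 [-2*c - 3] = 0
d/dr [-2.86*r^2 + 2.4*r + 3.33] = 2.4 - 5.72*r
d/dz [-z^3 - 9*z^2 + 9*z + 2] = -3*z^2 - 18*z + 9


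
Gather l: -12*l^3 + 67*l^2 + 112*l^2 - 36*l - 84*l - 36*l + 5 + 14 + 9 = -12*l^3 + 179*l^2 - 156*l + 28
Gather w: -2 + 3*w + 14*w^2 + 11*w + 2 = 14*w^2 + 14*w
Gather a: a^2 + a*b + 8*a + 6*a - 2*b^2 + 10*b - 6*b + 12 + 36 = a^2 + a*(b + 14) - 2*b^2 + 4*b + 48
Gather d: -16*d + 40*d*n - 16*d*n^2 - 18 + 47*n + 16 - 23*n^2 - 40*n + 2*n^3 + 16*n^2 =d*(-16*n^2 + 40*n - 16) + 2*n^3 - 7*n^2 + 7*n - 2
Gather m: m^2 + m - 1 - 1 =m^2 + m - 2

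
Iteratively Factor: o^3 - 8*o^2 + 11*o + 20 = (o - 4)*(o^2 - 4*o - 5) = (o - 5)*(o - 4)*(o + 1)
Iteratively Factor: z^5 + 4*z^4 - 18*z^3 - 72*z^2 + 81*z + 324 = (z - 3)*(z^4 + 7*z^3 + 3*z^2 - 63*z - 108) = (z - 3)*(z + 3)*(z^3 + 4*z^2 - 9*z - 36) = (z - 3)^2*(z + 3)*(z^2 + 7*z + 12) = (z - 3)^2*(z + 3)^2*(z + 4)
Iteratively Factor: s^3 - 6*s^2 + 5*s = (s - 1)*(s^2 - 5*s) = s*(s - 1)*(s - 5)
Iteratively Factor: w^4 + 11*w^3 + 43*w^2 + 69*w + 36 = (w + 3)*(w^3 + 8*w^2 + 19*w + 12) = (w + 3)^2*(w^2 + 5*w + 4) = (w + 1)*(w + 3)^2*(w + 4)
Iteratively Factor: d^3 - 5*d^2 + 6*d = (d)*(d^2 - 5*d + 6) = d*(d - 2)*(d - 3)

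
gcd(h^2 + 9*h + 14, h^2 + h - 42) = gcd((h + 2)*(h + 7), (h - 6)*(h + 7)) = h + 7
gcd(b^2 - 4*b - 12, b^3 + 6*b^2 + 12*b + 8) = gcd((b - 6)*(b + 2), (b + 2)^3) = b + 2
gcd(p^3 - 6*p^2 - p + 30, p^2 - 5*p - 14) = p + 2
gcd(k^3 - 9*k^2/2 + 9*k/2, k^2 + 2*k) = k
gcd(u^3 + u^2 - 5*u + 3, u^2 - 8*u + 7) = u - 1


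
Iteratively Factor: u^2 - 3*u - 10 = (u - 5)*(u + 2)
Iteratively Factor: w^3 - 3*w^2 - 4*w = (w + 1)*(w^2 - 4*w) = (w - 4)*(w + 1)*(w)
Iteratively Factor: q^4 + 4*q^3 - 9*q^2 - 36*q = (q)*(q^3 + 4*q^2 - 9*q - 36) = q*(q - 3)*(q^2 + 7*q + 12) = q*(q - 3)*(q + 4)*(q + 3)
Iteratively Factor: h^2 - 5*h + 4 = (h - 4)*(h - 1)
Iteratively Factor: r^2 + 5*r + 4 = (r + 1)*(r + 4)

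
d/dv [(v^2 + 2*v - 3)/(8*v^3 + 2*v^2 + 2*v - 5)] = 2*(-4*v^4 - 16*v^3 + 35*v^2 + v - 2)/(64*v^6 + 32*v^5 + 36*v^4 - 72*v^3 - 16*v^2 - 20*v + 25)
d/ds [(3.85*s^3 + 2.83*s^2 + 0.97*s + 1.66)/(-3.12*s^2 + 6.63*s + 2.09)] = (-12.012*s^4 + 51.051*s^3 + 45.9288*s^2 + 22.1878*s - 8.9785)/(9.7344*s^4 - 41.3712*s^3 + 30.9153*s^2 + 27.7134*s + 4.3681)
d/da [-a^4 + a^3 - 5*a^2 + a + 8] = -4*a^3 + 3*a^2 - 10*a + 1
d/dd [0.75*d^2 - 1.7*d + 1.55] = 1.5*d - 1.7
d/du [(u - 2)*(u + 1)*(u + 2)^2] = 4*u^3 + 9*u^2 - 4*u - 12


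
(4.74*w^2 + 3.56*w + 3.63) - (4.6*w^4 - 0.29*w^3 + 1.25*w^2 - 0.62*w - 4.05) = -4.6*w^4 + 0.29*w^3 + 3.49*w^2 + 4.18*w + 7.68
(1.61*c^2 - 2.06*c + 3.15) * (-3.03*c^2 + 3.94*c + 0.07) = -4.8783*c^4 + 12.5852*c^3 - 17.5482*c^2 + 12.2668*c + 0.2205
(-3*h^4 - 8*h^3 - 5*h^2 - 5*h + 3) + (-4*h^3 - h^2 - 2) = -3*h^4 - 12*h^3 - 6*h^2 - 5*h + 1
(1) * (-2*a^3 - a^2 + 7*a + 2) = -2*a^3 - a^2 + 7*a + 2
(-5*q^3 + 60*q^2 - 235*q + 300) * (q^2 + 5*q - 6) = -5*q^5 + 35*q^4 + 95*q^3 - 1235*q^2 + 2910*q - 1800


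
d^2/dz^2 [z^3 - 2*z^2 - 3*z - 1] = 6*z - 4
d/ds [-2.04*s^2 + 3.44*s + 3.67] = 3.44 - 4.08*s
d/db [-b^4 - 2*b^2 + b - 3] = -4*b^3 - 4*b + 1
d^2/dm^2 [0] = 0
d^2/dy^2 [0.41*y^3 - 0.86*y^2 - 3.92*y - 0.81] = 2.46*y - 1.72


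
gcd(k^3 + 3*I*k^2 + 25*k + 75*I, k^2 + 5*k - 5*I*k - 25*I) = k - 5*I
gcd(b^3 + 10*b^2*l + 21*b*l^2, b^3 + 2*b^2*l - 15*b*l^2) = b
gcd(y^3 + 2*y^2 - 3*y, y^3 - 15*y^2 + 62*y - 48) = y - 1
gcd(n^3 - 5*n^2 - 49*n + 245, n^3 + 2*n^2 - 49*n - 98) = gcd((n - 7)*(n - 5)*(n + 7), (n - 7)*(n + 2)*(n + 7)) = n^2 - 49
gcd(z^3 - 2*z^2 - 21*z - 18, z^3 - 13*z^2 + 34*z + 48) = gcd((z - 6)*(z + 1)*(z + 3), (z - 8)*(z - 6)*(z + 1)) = z^2 - 5*z - 6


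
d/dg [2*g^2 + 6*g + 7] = 4*g + 6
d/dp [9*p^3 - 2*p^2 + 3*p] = 27*p^2 - 4*p + 3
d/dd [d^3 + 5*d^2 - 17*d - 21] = 3*d^2 + 10*d - 17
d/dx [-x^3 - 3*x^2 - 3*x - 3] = -3*x^2 - 6*x - 3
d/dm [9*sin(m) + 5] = 9*cos(m)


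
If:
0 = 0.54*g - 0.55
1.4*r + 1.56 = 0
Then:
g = 1.02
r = -1.11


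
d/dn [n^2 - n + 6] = 2*n - 1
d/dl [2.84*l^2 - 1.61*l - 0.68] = 5.68*l - 1.61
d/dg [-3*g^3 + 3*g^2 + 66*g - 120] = -9*g^2 + 6*g + 66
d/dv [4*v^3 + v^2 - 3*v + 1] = 12*v^2 + 2*v - 3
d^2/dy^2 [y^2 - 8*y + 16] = 2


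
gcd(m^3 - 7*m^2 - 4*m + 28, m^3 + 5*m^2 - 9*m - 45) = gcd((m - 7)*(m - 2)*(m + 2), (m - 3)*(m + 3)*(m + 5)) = 1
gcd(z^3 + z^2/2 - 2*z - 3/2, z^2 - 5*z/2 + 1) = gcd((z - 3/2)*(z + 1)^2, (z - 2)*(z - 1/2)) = 1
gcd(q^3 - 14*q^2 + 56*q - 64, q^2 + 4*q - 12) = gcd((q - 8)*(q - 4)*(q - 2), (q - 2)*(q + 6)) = q - 2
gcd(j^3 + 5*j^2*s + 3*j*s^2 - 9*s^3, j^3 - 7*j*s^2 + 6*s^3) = -j^2 - 2*j*s + 3*s^2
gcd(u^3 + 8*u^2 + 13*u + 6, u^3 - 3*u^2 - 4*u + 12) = 1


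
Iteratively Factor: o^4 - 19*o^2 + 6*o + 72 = (o - 3)*(o^3 + 3*o^2 - 10*o - 24) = (o - 3)^2*(o^2 + 6*o + 8) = (o - 3)^2*(o + 4)*(o + 2)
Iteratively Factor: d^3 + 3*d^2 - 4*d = (d + 4)*(d^2 - d) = (d - 1)*(d + 4)*(d)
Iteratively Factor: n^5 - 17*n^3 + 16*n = (n + 4)*(n^4 - 4*n^3 - n^2 + 4*n) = (n - 1)*(n + 4)*(n^3 - 3*n^2 - 4*n) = (n - 4)*(n - 1)*(n + 4)*(n^2 + n) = (n - 4)*(n - 1)*(n + 1)*(n + 4)*(n)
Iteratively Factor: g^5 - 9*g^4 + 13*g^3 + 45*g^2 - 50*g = (g - 1)*(g^4 - 8*g^3 + 5*g^2 + 50*g) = (g - 1)*(g + 2)*(g^3 - 10*g^2 + 25*g) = (g - 5)*(g - 1)*(g + 2)*(g^2 - 5*g) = (g - 5)^2*(g - 1)*(g + 2)*(g)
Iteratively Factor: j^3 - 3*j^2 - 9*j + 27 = (j - 3)*(j^2 - 9) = (j - 3)^2*(j + 3)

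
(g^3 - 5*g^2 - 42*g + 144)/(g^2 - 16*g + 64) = (g^2 + 3*g - 18)/(g - 8)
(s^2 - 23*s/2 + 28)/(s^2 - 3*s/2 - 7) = (s - 8)/(s + 2)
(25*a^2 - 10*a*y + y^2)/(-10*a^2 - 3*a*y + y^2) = (-5*a + y)/(2*a + y)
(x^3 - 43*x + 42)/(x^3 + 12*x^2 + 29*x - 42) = (x - 6)/(x + 6)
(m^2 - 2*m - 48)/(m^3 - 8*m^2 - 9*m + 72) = (m + 6)/(m^2 - 9)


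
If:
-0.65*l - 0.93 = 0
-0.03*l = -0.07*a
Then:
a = -0.61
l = -1.43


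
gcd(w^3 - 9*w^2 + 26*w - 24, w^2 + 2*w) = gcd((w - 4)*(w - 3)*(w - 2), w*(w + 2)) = 1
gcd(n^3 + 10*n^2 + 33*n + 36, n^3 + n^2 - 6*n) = n + 3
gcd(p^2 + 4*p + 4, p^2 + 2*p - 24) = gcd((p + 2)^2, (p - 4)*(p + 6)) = 1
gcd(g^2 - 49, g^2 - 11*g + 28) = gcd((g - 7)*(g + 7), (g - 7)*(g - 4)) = g - 7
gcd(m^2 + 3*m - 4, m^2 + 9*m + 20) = m + 4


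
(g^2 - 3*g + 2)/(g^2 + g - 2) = (g - 2)/(g + 2)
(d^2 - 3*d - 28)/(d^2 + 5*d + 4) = (d - 7)/(d + 1)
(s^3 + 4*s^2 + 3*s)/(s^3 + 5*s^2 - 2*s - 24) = s*(s + 1)/(s^2 + 2*s - 8)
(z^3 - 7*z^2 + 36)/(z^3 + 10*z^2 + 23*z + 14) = (z^2 - 9*z + 18)/(z^2 + 8*z + 7)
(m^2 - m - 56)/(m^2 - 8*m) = (m + 7)/m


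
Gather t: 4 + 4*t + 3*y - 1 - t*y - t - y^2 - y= t*(3 - y) - y^2 + 2*y + 3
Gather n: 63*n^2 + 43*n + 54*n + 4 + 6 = 63*n^2 + 97*n + 10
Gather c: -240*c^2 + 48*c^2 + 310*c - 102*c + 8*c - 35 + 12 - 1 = -192*c^2 + 216*c - 24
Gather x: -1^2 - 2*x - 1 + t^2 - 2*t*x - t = t^2 - t + x*(-2*t - 2) - 2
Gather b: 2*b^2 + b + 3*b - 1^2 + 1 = 2*b^2 + 4*b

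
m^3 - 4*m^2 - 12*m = m*(m - 6)*(m + 2)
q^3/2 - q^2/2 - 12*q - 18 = (q/2 + 1)*(q - 6)*(q + 3)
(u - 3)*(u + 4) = u^2 + u - 12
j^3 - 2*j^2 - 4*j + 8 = (j - 2)^2*(j + 2)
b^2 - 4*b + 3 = (b - 3)*(b - 1)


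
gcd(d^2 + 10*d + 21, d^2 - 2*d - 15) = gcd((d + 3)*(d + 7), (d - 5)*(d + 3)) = d + 3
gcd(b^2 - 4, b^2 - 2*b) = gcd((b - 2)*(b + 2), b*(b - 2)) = b - 2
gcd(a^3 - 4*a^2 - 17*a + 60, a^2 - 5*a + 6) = a - 3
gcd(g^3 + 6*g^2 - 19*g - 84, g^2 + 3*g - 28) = g^2 + 3*g - 28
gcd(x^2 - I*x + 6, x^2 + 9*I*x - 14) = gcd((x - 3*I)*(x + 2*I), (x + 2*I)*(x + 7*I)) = x + 2*I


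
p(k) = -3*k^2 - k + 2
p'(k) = -6*k - 1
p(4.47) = -62.41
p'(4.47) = -27.82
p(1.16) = -3.20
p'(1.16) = -7.96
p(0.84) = -0.96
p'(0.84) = -6.04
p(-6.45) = -116.36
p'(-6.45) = 37.70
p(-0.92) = 0.38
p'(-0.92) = 4.52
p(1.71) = -8.48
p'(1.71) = -11.26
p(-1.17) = -0.94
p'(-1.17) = 6.02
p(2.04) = -12.52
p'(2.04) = -13.24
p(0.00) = 2.00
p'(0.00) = -1.00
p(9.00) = -250.00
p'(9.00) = -55.00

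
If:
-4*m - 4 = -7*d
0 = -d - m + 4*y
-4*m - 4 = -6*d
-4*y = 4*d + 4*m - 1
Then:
No Solution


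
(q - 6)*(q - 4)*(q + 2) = q^3 - 8*q^2 + 4*q + 48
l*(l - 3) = l^2 - 3*l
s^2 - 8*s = s*(s - 8)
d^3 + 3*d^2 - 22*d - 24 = (d - 4)*(d + 1)*(d + 6)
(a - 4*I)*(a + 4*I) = a^2 + 16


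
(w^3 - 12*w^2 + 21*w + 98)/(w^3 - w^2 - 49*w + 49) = (w^2 - 5*w - 14)/(w^2 + 6*w - 7)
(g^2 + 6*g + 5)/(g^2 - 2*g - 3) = (g + 5)/(g - 3)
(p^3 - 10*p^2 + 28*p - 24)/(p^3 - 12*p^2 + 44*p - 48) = (p - 2)/(p - 4)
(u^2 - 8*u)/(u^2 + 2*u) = (u - 8)/(u + 2)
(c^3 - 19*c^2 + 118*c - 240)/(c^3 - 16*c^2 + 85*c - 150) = (c - 8)/(c - 5)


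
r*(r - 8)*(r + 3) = r^3 - 5*r^2 - 24*r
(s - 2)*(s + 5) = s^2 + 3*s - 10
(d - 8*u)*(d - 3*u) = d^2 - 11*d*u + 24*u^2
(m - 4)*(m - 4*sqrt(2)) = m^2 - 4*sqrt(2)*m - 4*m + 16*sqrt(2)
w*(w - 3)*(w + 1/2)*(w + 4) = w^4 + 3*w^3/2 - 23*w^2/2 - 6*w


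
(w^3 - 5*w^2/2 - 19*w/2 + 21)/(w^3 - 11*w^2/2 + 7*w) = (w + 3)/w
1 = 1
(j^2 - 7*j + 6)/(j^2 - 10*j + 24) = (j - 1)/(j - 4)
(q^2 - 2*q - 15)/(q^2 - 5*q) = (q + 3)/q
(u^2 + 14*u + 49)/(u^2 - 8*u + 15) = (u^2 + 14*u + 49)/(u^2 - 8*u + 15)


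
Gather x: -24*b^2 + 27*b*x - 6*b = -24*b^2 + 27*b*x - 6*b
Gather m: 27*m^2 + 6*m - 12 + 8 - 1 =27*m^2 + 6*m - 5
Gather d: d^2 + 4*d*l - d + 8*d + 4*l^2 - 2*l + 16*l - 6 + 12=d^2 + d*(4*l + 7) + 4*l^2 + 14*l + 6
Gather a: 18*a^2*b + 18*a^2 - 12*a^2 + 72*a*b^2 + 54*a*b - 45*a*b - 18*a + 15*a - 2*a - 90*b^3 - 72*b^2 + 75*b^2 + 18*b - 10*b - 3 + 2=a^2*(18*b + 6) + a*(72*b^2 + 9*b - 5) - 90*b^3 + 3*b^2 + 8*b - 1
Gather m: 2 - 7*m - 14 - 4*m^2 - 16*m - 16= -4*m^2 - 23*m - 28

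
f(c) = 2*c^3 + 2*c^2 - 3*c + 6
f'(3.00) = 63.00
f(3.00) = 69.00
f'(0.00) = -3.00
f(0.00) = 6.00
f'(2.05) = 30.42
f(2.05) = 25.49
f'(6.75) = 297.38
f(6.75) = 691.97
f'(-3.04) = 40.29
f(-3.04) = -22.59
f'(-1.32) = 2.17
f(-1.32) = 8.84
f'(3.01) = 63.40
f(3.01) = 69.63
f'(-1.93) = 11.63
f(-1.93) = 4.86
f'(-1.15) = 0.33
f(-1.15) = 9.05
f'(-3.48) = 55.74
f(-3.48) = -43.63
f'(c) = 6*c^2 + 4*c - 3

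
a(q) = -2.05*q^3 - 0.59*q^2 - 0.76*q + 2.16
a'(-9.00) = -488.29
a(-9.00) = 1455.66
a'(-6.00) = -215.08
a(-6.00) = 428.28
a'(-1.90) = -20.72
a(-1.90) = 15.54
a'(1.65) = -19.45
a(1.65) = -9.91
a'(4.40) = -125.02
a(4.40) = -187.23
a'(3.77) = -92.62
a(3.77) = -118.94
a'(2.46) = -40.88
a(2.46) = -33.80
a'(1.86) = -24.23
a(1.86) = -14.49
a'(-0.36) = -1.13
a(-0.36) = 2.45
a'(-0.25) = -0.85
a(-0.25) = 2.35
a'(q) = -6.15*q^2 - 1.18*q - 0.76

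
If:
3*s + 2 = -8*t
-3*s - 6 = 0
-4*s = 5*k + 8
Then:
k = 0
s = -2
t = 1/2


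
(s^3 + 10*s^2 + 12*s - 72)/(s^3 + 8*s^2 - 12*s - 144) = (s - 2)/(s - 4)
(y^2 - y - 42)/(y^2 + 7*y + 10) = (y^2 - y - 42)/(y^2 + 7*y + 10)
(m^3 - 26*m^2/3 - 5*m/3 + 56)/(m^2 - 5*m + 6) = (3*m^2 - 17*m - 56)/(3*(m - 2))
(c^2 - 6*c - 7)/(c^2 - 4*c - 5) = (c - 7)/(c - 5)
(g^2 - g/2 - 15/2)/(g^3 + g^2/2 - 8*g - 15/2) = 1/(g + 1)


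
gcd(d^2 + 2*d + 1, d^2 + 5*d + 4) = d + 1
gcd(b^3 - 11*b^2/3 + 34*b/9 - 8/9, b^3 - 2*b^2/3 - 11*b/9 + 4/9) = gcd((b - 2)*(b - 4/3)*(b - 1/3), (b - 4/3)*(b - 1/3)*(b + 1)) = b^2 - 5*b/3 + 4/9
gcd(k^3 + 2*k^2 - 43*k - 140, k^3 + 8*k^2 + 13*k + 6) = 1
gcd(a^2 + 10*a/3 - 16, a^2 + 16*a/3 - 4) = a + 6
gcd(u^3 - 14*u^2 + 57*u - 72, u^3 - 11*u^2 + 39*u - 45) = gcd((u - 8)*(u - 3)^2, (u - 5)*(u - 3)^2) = u^2 - 6*u + 9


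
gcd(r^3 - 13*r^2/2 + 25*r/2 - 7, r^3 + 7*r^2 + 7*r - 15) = r - 1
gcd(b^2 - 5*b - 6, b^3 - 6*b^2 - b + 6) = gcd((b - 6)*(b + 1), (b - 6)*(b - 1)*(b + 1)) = b^2 - 5*b - 6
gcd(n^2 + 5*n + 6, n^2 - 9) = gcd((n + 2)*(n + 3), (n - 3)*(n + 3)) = n + 3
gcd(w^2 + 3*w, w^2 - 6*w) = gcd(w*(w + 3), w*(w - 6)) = w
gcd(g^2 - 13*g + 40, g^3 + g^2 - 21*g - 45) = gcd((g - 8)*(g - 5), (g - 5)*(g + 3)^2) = g - 5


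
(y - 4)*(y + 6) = y^2 + 2*y - 24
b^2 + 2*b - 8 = (b - 2)*(b + 4)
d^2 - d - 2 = (d - 2)*(d + 1)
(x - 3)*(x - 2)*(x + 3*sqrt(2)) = x^3 - 5*x^2 + 3*sqrt(2)*x^2 - 15*sqrt(2)*x + 6*x + 18*sqrt(2)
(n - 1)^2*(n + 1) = n^3 - n^2 - n + 1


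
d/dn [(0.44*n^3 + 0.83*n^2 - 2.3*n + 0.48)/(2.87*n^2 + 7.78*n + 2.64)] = (1.2628*n^4 + 6.8464*n^3 + 16.5432*n^2 + 1.6272*n - 9.8064)/(8.2369*n^4 + 44.6572*n^3 + 75.682*n^2 + 41.0784*n + 6.9696)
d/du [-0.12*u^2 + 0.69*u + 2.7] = 0.69 - 0.24*u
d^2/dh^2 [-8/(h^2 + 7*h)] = 16*(h*(h + 7) - (2*h + 7)^2)/(h^3*(h + 7)^3)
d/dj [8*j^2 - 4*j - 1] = 16*j - 4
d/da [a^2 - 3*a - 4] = 2*a - 3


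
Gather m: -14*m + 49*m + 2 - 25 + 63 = 35*m + 40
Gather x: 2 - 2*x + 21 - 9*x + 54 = 77 - 11*x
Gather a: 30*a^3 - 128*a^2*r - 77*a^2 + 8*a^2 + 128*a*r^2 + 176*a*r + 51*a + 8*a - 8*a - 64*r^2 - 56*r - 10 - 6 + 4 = 30*a^3 + a^2*(-128*r - 69) + a*(128*r^2 + 176*r + 51) - 64*r^2 - 56*r - 12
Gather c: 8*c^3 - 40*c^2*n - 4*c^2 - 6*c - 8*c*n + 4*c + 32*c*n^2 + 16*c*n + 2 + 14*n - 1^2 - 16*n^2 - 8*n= 8*c^3 + c^2*(-40*n - 4) + c*(32*n^2 + 8*n - 2) - 16*n^2 + 6*n + 1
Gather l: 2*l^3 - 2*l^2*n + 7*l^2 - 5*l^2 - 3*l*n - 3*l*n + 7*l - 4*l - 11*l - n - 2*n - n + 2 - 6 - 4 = 2*l^3 + l^2*(2 - 2*n) + l*(-6*n - 8) - 4*n - 8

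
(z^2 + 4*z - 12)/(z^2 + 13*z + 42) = (z - 2)/(z + 7)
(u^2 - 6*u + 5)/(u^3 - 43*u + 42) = (u - 5)/(u^2 + u - 42)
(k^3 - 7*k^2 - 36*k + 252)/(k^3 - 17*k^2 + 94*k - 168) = (k + 6)/(k - 4)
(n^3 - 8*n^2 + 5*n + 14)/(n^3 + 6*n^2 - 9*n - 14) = (n - 7)/(n + 7)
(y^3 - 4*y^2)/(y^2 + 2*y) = y*(y - 4)/(y + 2)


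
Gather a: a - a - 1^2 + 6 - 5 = 0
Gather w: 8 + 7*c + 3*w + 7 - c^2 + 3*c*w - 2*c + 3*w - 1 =-c^2 + 5*c + w*(3*c + 6) + 14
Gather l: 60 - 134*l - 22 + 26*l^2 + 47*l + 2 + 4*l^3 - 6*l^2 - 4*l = 4*l^3 + 20*l^2 - 91*l + 40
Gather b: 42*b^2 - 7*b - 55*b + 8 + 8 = 42*b^2 - 62*b + 16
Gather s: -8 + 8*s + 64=8*s + 56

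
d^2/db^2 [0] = 0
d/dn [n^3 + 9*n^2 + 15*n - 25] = 3*n^2 + 18*n + 15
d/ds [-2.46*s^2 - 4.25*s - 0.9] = -4.92*s - 4.25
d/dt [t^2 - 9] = 2*t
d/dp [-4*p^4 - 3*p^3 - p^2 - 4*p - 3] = -16*p^3 - 9*p^2 - 2*p - 4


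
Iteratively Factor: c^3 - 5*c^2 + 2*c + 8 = (c - 2)*(c^2 - 3*c - 4) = (c - 2)*(c + 1)*(c - 4)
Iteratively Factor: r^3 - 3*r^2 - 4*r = (r - 4)*(r^2 + r) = (r - 4)*(r + 1)*(r)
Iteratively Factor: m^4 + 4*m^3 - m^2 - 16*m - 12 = (m + 1)*(m^3 + 3*m^2 - 4*m - 12) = (m + 1)*(m + 3)*(m^2 - 4) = (m - 2)*(m + 1)*(m + 3)*(m + 2)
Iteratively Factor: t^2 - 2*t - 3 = (t + 1)*(t - 3)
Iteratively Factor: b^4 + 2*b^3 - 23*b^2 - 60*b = (b + 3)*(b^3 - b^2 - 20*b) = b*(b + 3)*(b^2 - b - 20) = b*(b + 3)*(b + 4)*(b - 5)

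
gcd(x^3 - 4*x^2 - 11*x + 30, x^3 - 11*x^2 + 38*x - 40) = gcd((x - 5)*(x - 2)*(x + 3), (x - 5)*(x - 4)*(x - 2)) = x^2 - 7*x + 10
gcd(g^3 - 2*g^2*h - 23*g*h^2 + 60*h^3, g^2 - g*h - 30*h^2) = g + 5*h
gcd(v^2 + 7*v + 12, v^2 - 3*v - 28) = v + 4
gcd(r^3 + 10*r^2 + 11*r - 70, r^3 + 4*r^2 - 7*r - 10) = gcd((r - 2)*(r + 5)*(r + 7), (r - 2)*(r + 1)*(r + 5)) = r^2 + 3*r - 10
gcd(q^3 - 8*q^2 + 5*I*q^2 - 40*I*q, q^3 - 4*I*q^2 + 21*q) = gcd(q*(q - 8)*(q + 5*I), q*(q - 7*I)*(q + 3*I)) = q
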